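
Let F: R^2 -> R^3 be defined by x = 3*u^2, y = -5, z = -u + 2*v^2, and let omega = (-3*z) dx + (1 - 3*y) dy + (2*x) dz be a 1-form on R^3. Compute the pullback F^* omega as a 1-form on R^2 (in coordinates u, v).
F^* omega = (12*u*(u - 3*v^2)) du + (24*u^2*v) dv

Using F^*(f dg) = (f ∘ F) d(g ∘ F), substitute each coordinate x_i by F_i(u, v) in f_i, and replace dx_i by d F_i = (∂F_i/∂u) du + (∂F_i/∂v) dv.
  For the x component: f_1(F) = 3*u - 6*v^2; d F_1 = (6*u) du + (0) dv
  For the y component: f_2(F) = 16; d F_2 = (0) du + (0) dv
  For the z component: f_3(F) = 6*u^2; d F_3 = (-1) du + (4*v) dv
Combining and collecting du, dv coefficients:
  coeff of du: 12*u*(u - 3*v^2)
  coeff of dv: 24*u^2*v
F^* omega = (12*u*(u - 3*v^2)) du + (24*u^2*v) dv.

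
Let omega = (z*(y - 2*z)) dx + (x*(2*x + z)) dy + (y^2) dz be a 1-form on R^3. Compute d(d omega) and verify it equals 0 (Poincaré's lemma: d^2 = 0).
d(d omega) = 0

Step 1: d omega = sum_{i<j} (∂f_j/∂x_i - ∂f_i/∂x_j) dx_i ∧ dx_j:
  coeff of dx ∧ dy: 4*x
  coeff of dx ∧ dz: -y + 4*z
  coeff of dy ∧ dz: -x + 2*y
Step 2: Apply d again to each 2-form coefficient. The only possible 3-form in R^3 is dx ∧ dy ∧ dz, with coefficient
  ∂(coeff of dy∧dz)/∂x - ∂(coeff of dx∧dz)/∂y + ∂(coeff of dx∧dy)/∂z
  = ∂/∂x (-x + 2*y) - ∂/∂y (-y + 4*z) + ∂/∂z (4*x).
Each of these terms simplifies to sums of mixed partials that cancel in pairs. The result is 0 (by equality of mixed partials for smooth functions — Schwarz / Clairaut).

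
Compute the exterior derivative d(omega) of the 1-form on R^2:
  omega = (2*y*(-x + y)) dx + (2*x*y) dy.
d(omega) = (2*x - 2*y) dx ∧ dy

For a 1-form omega = sum_i f_i dx_i, the exterior derivative is
  d(omega) = sum_{i < j} (∂f_j/∂x_i - ∂f_i/∂x_j) dx_i ∧ dx_j.
  coefficient of dx ∧ dy: ∂f_2/∂x - ∂f_1/∂y = ∂(2*x*y)/∂x - ∂(2*y*(-x + y))/∂y = 2*x - 2*y
Assembling: d(omega) = (2*x - 2*y) dx ∧ dy.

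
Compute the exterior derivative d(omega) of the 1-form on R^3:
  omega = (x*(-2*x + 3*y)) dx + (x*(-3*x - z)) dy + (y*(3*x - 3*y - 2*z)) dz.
d(omega) = (-9*x - z) dx ∧ dy + (3*y) dx ∧ dz + (4*x - 6*y - 2*z) dy ∧ dz

For a 1-form omega = sum_i f_i dx_i, the exterior derivative is
  d(omega) = sum_{i < j} (∂f_j/∂x_i - ∂f_i/∂x_j) dx_i ∧ dx_j.
  coefficient of dx ∧ dy: ∂f_2/∂x - ∂f_1/∂y = ∂(x*(-3*x - z))/∂x - ∂(x*(-2*x + 3*y))/∂y = -9*x - z
  coefficient of dx ∧ dz: ∂f_3/∂x - ∂f_1/∂z = ∂(y*(3*x - 3*y - 2*z))/∂x - ∂(x*(-2*x + 3*y))/∂z = 3*y
  coefficient of dy ∧ dz: ∂f_3/∂y - ∂f_2/∂z = ∂(y*(3*x - 3*y - 2*z))/∂y - ∂(x*(-3*x - z))/∂z = 4*x - 6*y - 2*z
Assembling: d(omega) = (-9*x - z) dx ∧ dy + (3*y) dx ∧ dz + (4*x - 6*y - 2*z) dy ∧ dz.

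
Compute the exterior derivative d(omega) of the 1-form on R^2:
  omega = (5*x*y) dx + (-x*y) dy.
d(omega) = (-5*x - y) dx ∧ dy

For a 1-form omega = sum_i f_i dx_i, the exterior derivative is
  d(omega) = sum_{i < j} (∂f_j/∂x_i - ∂f_i/∂x_j) dx_i ∧ dx_j.
  coefficient of dx ∧ dy: ∂f_2/∂x - ∂f_1/∂y = ∂(-x*y)/∂x - ∂(5*x*y)/∂y = -5*x - y
Assembling: d(omega) = (-5*x - y) dx ∧ dy.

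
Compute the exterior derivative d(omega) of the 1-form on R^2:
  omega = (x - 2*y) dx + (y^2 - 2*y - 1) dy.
d(omega) = (2) dx ∧ dy

For a 1-form omega = sum_i f_i dx_i, the exterior derivative is
  d(omega) = sum_{i < j} (∂f_j/∂x_i - ∂f_i/∂x_j) dx_i ∧ dx_j.
  coefficient of dx ∧ dy: ∂f_2/∂x - ∂f_1/∂y = ∂(y^2 - 2*y - 1)/∂x - ∂(x - 2*y)/∂y = 2
Assembling: d(omega) = (2) dx ∧ dy.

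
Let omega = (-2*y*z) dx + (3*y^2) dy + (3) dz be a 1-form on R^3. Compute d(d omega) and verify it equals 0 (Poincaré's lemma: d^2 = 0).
d(d omega) = 0

Step 1: d omega = sum_{i<j} (∂f_j/∂x_i - ∂f_i/∂x_j) dx_i ∧ dx_j:
  coeff of dx ∧ dy: 2*z
  coeff of dx ∧ dz: 2*y
  coeff of dy ∧ dz: 0
Step 2: Apply d again to each 2-form coefficient. The only possible 3-form in R^3 is dx ∧ dy ∧ dz, with coefficient
  ∂(coeff of dy∧dz)/∂x - ∂(coeff of dx∧dz)/∂y + ∂(coeff of dx∧dy)/∂z
  = ∂/∂x (0) - ∂/∂y (2*y) + ∂/∂z (2*z).
Each of these terms simplifies to sums of mixed partials that cancel in pairs. The result is 0 (by equality of mixed partials for smooth functions — Schwarz / Clairaut).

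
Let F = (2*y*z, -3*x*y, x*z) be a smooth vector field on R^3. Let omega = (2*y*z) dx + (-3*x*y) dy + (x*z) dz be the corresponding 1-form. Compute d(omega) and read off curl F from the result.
d(omega) = (0) dy ∧ dz + (2*y - z) dz ∧ dx + (-3*y - 2*z) dx ∧ dy; curl F = (0, 2*y - z, -3*y - 2*z)

d omega = sum_{i<j} (∂f_j/∂x_i - ∂f_i/∂x_j) dx_i ∧ dx_j. Under the identification (dy ∧ dz, dz ∧ dx, dx ∧ dy) ↔ (e_x, e_y, e_z), the coefficients are exactly the components of curl F. Compute:
  ∂R/∂y - ∂Q/∂z = (0) - (0) = 0
  ∂P/∂z - ∂R/∂x = (2*y) - (z) = 2*y - z
  ∂Q/∂x - ∂P/∂y = (-3*y) - (2*z) = -3*y - 2*z.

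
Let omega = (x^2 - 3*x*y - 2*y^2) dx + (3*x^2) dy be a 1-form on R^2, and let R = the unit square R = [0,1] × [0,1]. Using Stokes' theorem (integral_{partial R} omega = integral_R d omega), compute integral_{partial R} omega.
integral_(partial R) omega = 13/2

Stokes: integral_partial_R omega = integral_R d omega with d omega = (∂Q/∂x - ∂P/∂y) dx ∧ dy.
  ∂Q/∂x = 6*x
  ∂P/∂y = -3*x - 4*y
  integrand = ∂Q/∂x - ∂P/∂y = 9*x + 4*y.
Integrating over R: integral_0^1 integral_0^1 (9*x + 4*y) dx dy = 13/2.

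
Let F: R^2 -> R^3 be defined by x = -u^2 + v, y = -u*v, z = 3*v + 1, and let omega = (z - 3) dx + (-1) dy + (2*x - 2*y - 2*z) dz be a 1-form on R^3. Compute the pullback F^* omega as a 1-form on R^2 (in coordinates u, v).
F^* omega = (-6*u*v + 4*u + v) du + (-6*u^2 + 6*u*v + u - 9*v - 8) dv

Using F^*(f dg) = (f ∘ F) d(g ∘ F), substitute each coordinate x_i by F_i(u, v) in f_i, and replace dx_i by d F_i = (∂F_i/∂u) du + (∂F_i/∂v) dv.
  For the x component: f_1(F) = 3*v - 2; d F_1 = (-2*u) du + (1) dv
  For the y component: f_2(F) = -1; d F_2 = (-v) du + (-u) dv
  For the z component: f_3(F) = -2*u^2 + 2*u*v - 4*v - 2; d F_3 = (0) du + (3) dv
Combining and collecting du, dv coefficients:
  coeff of du: -6*u*v + 4*u + v
  coeff of dv: -6*u^2 + 6*u*v + u - 9*v - 8
F^* omega = (-6*u*v + 4*u + v) du + (-6*u^2 + 6*u*v + u - 9*v - 8) dv.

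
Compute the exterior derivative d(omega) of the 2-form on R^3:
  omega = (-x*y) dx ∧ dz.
d(omega) = (x) dx ∧ dy ∧ dz

For a 2-form omega = sum_{i<j} g_{ij} dx_i ∧ dx_j, the exterior derivative is
  d(omega) = sum_{i<j} d(g_{ij}) ∧ dx_i ∧ dx_j = sum_{i<j, k} (∂g_{ij}/∂x_k) dx_k ∧ dx_i ∧ dx_j.
Expand each term, using dx_k ∧ dx_i ∧ dx_j = sgn(permutation) dx_{(a)} ∧ dx_{(b)} ∧ dx_{(c)} with (a < b < c) sorted:
  d(-x*y) includes (∂/∂y)(-x*y) dy = (-x) dy, which multiplied by dx ∧ dz gives (x) dx ∧ dy ∧ dz
Collecting like 3-forms: d(omega) = (x) dx ∧ dy ∧ dz.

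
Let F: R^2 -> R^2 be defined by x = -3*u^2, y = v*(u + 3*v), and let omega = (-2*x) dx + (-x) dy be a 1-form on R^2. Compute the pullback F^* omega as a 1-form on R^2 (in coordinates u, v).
F^* omega = (3*u^2*(-12*u + v)) du + (3*u^2*(u + 6*v)) dv

Using F^*(f dg) = (f ∘ F) d(g ∘ F), substitute each coordinate x_i by F_i(u, v) in f_i, and replace dx_i by d F_i = (∂F_i/∂u) du + (∂F_i/∂v) dv.
  For the x component: f_1(F) = 6*u^2; d F_1 = (-6*u) du + (0) dv
  For the y component: f_2(F) = 3*u^2; d F_2 = (v) du + (u + 6*v) dv
Combining and collecting du, dv coefficients:
  coeff of du: 3*u^2*(-12*u + v)
  coeff of dv: 3*u^2*(u + 6*v)
F^* omega = (3*u^2*(-12*u + v)) du + (3*u^2*(u + 6*v)) dv.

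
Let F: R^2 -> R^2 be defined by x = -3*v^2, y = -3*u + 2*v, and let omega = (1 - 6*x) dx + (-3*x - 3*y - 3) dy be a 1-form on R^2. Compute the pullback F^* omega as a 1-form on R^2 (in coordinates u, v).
F^* omega = (-27*u - 27*v^2 + 18*v + 9) du + (18*u - 108*v^3 + 18*v^2 - 18*v - 6) dv

Using F^*(f dg) = (f ∘ F) d(g ∘ F), substitute each coordinate x_i by F_i(u, v) in f_i, and replace dx_i by d F_i = (∂F_i/∂u) du + (∂F_i/∂v) dv.
  For the x component: f_1(F) = 18*v^2 + 1; d F_1 = (0) du + (-6*v) dv
  For the y component: f_2(F) = 9*u + 9*v^2 - 6*v - 3; d F_2 = (-3) du + (2) dv
Combining and collecting du, dv coefficients:
  coeff of du: -27*u - 27*v^2 + 18*v + 9
  coeff of dv: 18*u - 108*v^3 + 18*v^2 - 18*v - 6
F^* omega = (-27*u - 27*v^2 + 18*v + 9) du + (18*u - 108*v^3 + 18*v^2 - 18*v - 6) dv.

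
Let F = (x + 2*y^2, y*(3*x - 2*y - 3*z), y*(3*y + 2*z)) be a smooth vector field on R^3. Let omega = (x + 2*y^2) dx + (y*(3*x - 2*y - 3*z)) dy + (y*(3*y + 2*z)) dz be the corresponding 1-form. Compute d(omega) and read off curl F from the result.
d(omega) = (9*y + 2*z) dy ∧ dz + (0) dz ∧ dx + (-y) dx ∧ dy; curl F = (9*y + 2*z, 0, -y)

d omega = sum_{i<j} (∂f_j/∂x_i - ∂f_i/∂x_j) dx_i ∧ dx_j. Under the identification (dy ∧ dz, dz ∧ dx, dx ∧ dy) ↔ (e_x, e_y, e_z), the coefficients are exactly the components of curl F. Compute:
  ∂R/∂y - ∂Q/∂z = (6*y + 2*z) - (-3*y) = 9*y + 2*z
  ∂P/∂z - ∂R/∂x = (0) - (0) = 0
  ∂Q/∂x - ∂P/∂y = (3*y) - (4*y) = -y.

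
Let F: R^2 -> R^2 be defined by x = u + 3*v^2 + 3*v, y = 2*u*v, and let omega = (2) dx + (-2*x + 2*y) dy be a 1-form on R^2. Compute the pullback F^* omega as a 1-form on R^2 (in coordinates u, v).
F^* omega = (8*u*v^2 - 4*u*v - 12*v^3 - 12*v^2 + 2) du + (8*u^2*v - 4*u^2 - 12*u*v^2 - 12*u*v + 12*v + 6) dv

Using F^*(f dg) = (f ∘ F) d(g ∘ F), substitute each coordinate x_i by F_i(u, v) in f_i, and replace dx_i by d F_i = (∂F_i/∂u) du + (∂F_i/∂v) dv.
  For the x component: f_1(F) = 2; d F_1 = (1) du + (6*v + 3) dv
  For the y component: f_2(F) = 4*u*v - 2*u - 6*v^2 - 6*v; d F_2 = (2*v) du + (2*u) dv
Combining and collecting du, dv coefficients:
  coeff of du: 8*u*v^2 - 4*u*v - 12*v^3 - 12*v^2 + 2
  coeff of dv: 8*u^2*v - 4*u^2 - 12*u*v^2 - 12*u*v + 12*v + 6
F^* omega = (8*u*v^2 - 4*u*v - 12*v^3 - 12*v^2 + 2) du + (8*u^2*v - 4*u^2 - 12*u*v^2 - 12*u*v + 12*v + 6) dv.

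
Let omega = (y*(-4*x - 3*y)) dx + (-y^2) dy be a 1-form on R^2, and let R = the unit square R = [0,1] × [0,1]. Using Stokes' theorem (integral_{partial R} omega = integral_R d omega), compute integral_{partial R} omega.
integral_(partial R) omega = 5

Stokes: integral_partial_R omega = integral_R d omega with d omega = (∂Q/∂x - ∂P/∂y) dx ∧ dy.
  ∂Q/∂x = 0
  ∂P/∂y = -4*x - 6*y
  integrand = ∂Q/∂x - ∂P/∂y = 4*x + 6*y.
Integrating over R: integral_0^1 integral_0^1 (4*x + 6*y) dx dy = 5.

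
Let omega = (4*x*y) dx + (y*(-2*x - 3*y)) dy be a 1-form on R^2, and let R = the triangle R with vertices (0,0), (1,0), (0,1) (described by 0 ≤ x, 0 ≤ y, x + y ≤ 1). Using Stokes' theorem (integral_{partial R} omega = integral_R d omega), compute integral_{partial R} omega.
integral_(partial R) omega = -1

Stokes: integral_partial_R omega = integral_R d omega with d omega = (∂Q/∂x - ∂P/∂y) dx ∧ dy.
  ∂Q/∂x = -2*y
  ∂P/∂y = 4*x
  integrand = ∂Q/∂x - ∂P/∂y = -4*x - 2*y.
Integrating over R: integral_0^1 integral_0^{1-x} (-4*x - 2*y) dy dx = -1.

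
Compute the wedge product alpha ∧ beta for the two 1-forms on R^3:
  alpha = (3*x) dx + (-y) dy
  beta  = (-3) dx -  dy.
alpha ∧ beta = (-3*x - 3*y) dx ∧ dy

Distribute the wedge, using dx_i ∧ dx_j = -dx_j ∧ dx_i and dx_i ∧ dx_i = 0. For each pair (i, j) with i < j, the coefficient of dx_i ∧ dx_j in alpha ∧ beta is (alpha_i * beta_j - alpha_j * beta_i). Collecting: alpha ∧ beta = (-3*x - 3*y) dx ∧ dy.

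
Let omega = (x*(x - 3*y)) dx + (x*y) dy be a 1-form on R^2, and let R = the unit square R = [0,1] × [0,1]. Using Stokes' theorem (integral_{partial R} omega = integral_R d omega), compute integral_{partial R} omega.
integral_(partial R) omega = 2

Stokes: integral_partial_R omega = integral_R d omega with d omega = (∂Q/∂x - ∂P/∂y) dx ∧ dy.
  ∂Q/∂x = y
  ∂P/∂y = -3*x
  integrand = ∂Q/∂x - ∂P/∂y = 3*x + y.
Integrating over R: integral_0^1 integral_0^1 (3*x + y) dx dy = 2.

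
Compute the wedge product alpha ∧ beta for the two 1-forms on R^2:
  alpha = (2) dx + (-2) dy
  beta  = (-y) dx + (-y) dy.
alpha ∧ beta = (-4*y) dx ∧ dy

Distribute the wedge, using dx_i ∧ dx_j = -dx_j ∧ dx_i and dx_i ∧ dx_i = 0. For each pair (i, j) with i < j, the coefficient of dx_i ∧ dx_j in alpha ∧ beta is (alpha_i * beta_j - alpha_j * beta_i). Collecting: alpha ∧ beta = (-4*y) dx ∧ dy.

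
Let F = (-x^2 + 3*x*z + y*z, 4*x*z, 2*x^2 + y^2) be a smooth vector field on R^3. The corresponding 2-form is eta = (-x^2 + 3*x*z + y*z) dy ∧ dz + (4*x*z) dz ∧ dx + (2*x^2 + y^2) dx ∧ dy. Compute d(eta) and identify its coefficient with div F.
d(eta) = (-2*x + 3*z) dx ∧ dy ∧ dz; div F = -2*x + 3*z

For a 2-form in R^3 of the form above, applying d gives a 3-form with coefficient ∂P/∂x + ∂Q/∂y + ∂R/∂z:
  ∂P/∂x = -2*x + 3*z
  ∂Q/∂y = 0
  ∂R/∂z = 0
Sum = -2*x + 3*z, which is exactly div F.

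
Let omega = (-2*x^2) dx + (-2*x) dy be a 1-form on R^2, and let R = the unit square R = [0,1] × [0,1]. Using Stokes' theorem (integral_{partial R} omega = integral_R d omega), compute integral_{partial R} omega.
integral_(partial R) omega = -2

Stokes: integral_partial_R omega = integral_R d omega with d omega = (∂Q/∂x - ∂P/∂y) dx ∧ dy.
  ∂Q/∂x = -2
  ∂P/∂y = 0
  integrand = ∂Q/∂x - ∂P/∂y = -2.
Integrating over R: integral_0^1 integral_0^1 (-2) dx dy = -2.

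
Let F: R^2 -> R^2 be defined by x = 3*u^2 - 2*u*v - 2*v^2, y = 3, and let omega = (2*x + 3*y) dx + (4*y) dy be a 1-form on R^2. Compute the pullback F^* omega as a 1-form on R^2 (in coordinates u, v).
F^* omega = (36*u^3 - 36*u^2*v - 16*u*v^2 + 54*u + 8*v^3 - 18*v) du + (-12*u^3 - 16*u^2*v + 24*u*v^2 - 18*u + 16*v^3 - 36*v) dv

Using F^*(f dg) = (f ∘ F) d(g ∘ F), substitute each coordinate x_i by F_i(u, v) in f_i, and replace dx_i by d F_i = (∂F_i/∂u) du + (∂F_i/∂v) dv.
  For the x component: f_1(F) = 6*u^2 - 4*u*v - 4*v^2 + 9; d F_1 = (6*u - 2*v) du + (-2*u - 4*v) dv
  For the y component: f_2(F) = 12; d F_2 = (0) du + (0) dv
Combining and collecting du, dv coefficients:
  coeff of du: 36*u^3 - 36*u^2*v - 16*u*v^2 + 54*u + 8*v^3 - 18*v
  coeff of dv: -12*u^3 - 16*u^2*v + 24*u*v^2 - 18*u + 16*v^3 - 36*v
F^* omega = (36*u^3 - 36*u^2*v - 16*u*v^2 + 54*u + 8*v^3 - 18*v) du + (-12*u^3 - 16*u^2*v + 24*u*v^2 - 18*u + 16*v^3 - 36*v) dv.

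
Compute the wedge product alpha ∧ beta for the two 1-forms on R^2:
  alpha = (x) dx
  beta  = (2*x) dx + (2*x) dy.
alpha ∧ beta = (2*x^2) dx ∧ dy

Distribute the wedge, using dx_i ∧ dx_j = -dx_j ∧ dx_i and dx_i ∧ dx_i = 0. For each pair (i, j) with i < j, the coefficient of dx_i ∧ dx_j in alpha ∧ beta is (alpha_i * beta_j - alpha_j * beta_i). Collecting: alpha ∧ beta = (2*x^2) dx ∧ dy.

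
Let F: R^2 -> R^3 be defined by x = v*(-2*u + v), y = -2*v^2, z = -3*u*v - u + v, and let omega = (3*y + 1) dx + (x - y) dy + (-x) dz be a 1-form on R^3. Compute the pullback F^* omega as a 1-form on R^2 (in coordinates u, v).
F^* omega = (v*(-6*u*v - 2*u + 15*v^2 + v - 2)) du + (-6*u^2*v + 23*u*v^2 + 2*u*v - 2*u - 24*v^3 - v^2 + 2*v) dv

Using F^*(f dg) = (f ∘ F) d(g ∘ F), substitute each coordinate x_i by F_i(u, v) in f_i, and replace dx_i by d F_i = (∂F_i/∂u) du + (∂F_i/∂v) dv.
  For the x component: f_1(F) = 1 - 6*v^2; d F_1 = (-2*v) du + (-2*u + 2*v) dv
  For the y component: f_2(F) = v*(-2*u + 3*v); d F_2 = (0) du + (-4*v) dv
  For the z component: f_3(F) = v*(2*u - v); d F_3 = (-3*v - 1) du + (1 - 3*u) dv
Combining and collecting du, dv coefficients:
  coeff of du: v*(-6*u*v - 2*u + 15*v^2 + v - 2)
  coeff of dv: -6*u^2*v + 23*u*v^2 + 2*u*v - 2*u - 24*v^3 - v^2 + 2*v
F^* omega = (v*(-6*u*v - 2*u + 15*v^2 + v - 2)) du + (-6*u^2*v + 23*u*v^2 + 2*u*v - 2*u - 24*v^3 - v^2 + 2*v) dv.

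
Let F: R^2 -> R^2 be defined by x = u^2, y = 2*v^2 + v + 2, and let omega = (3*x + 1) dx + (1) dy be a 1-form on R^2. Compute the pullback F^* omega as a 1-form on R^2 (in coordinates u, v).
F^* omega = (6*u^3 + 2*u) du + (4*v + 1) dv

Using F^*(f dg) = (f ∘ F) d(g ∘ F), substitute each coordinate x_i by F_i(u, v) in f_i, and replace dx_i by d F_i = (∂F_i/∂u) du + (∂F_i/∂v) dv.
  For the x component: f_1(F) = 3*u^2 + 1; d F_1 = (2*u) du + (0) dv
  For the y component: f_2(F) = 1; d F_2 = (0) du + (4*v + 1) dv
Combining and collecting du, dv coefficients:
  coeff of du: 6*u^3 + 2*u
  coeff of dv: 4*v + 1
F^* omega = (6*u^3 + 2*u) du + (4*v + 1) dv.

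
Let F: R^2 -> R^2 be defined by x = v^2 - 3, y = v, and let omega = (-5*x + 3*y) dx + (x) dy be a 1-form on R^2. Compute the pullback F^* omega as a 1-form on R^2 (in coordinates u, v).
F^* omega = (-10*v^3 + 7*v^2 + 30*v - 3) dv

Using F^*(f dg) = (f ∘ F) d(g ∘ F), substitute each coordinate x_i by F_i(u, v) in f_i, and replace dx_i by d F_i = (∂F_i/∂u) du + (∂F_i/∂v) dv.
  For the x component: f_1(F) = -5*v^2 + 3*v + 15; d F_1 = (0) du + (2*v) dv
  For the y component: f_2(F) = v^2 - 3; d F_2 = (0) du + (1) dv
Combining and collecting du, dv coefficients:
  coeff of du: 0
  coeff of dv: -10*v^3 + 7*v^2 + 30*v - 3
F^* omega = (-10*v^3 + 7*v^2 + 30*v - 3) dv.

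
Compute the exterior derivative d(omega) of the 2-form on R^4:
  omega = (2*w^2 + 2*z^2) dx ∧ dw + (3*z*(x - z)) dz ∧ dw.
d(omega) = (-z) dx ∧ dz ∧ dw

For a 2-form omega = sum_{i<j} g_{ij} dx_i ∧ dx_j, the exterior derivative is
  d(omega) = sum_{i<j} d(g_{ij}) ∧ dx_i ∧ dx_j = sum_{i<j, k} (∂g_{ij}/∂x_k) dx_k ∧ dx_i ∧ dx_j.
Expand each term, using dx_k ∧ dx_i ∧ dx_j = sgn(permutation) dx_{(a)} ∧ dx_{(b)} ∧ dx_{(c)} with (a < b < c) sorted:
  d(2*w^2 + 2*z^2) includes (∂/∂z)(2*w^2 + 2*z^2) dz = (4*z) dz, which multiplied by dx ∧ dw gives (-4*z) dx ∧ dz ∧ dw
  d(3*z*(x - z)) includes (∂/∂x)(3*z*(x - z)) dx = (3*z) dx, which multiplied by dz ∧ dw gives (3*z) dx ∧ dz ∧ dw
Collecting like 3-forms: d(omega) = (-z) dx ∧ dz ∧ dw.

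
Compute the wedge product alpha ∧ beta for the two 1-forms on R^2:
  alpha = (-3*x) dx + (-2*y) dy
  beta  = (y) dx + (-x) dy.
alpha ∧ beta = (3*x^2 + 2*y^2) dx ∧ dy

Distribute the wedge, using dx_i ∧ dx_j = -dx_j ∧ dx_i and dx_i ∧ dx_i = 0. For each pair (i, j) with i < j, the coefficient of dx_i ∧ dx_j in alpha ∧ beta is (alpha_i * beta_j - alpha_j * beta_i). Collecting: alpha ∧ beta = (3*x^2 + 2*y^2) dx ∧ dy.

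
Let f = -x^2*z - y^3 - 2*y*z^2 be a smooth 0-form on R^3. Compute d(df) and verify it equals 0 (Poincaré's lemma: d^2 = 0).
d(df) = 0

Step 1: df = sum_i (∂f/∂x_i) dx_i = (-2*x*z) dx + (-3*y^2 - 2*z^2) dy + (-x^2 - 4*y*z) dz.
Step 2: Apply d again. Using the 1-form formula, the coefficient of dx ∧ dy in d(df) is ∂^2 f/∂x ∂y - ∂^2 f/∂y ∂x = (0) - (0) = 0 (equality of mixed partials for smooth f).
Similarly for dx ∧ dz and dy ∧ dz — all coefficients vanish. So d(df) = 0.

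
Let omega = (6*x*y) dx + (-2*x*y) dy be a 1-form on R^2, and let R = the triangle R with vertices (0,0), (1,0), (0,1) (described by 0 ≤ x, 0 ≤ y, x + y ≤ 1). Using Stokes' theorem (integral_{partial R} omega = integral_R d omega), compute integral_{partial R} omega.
integral_(partial R) omega = -4/3

Stokes: integral_partial_R omega = integral_R d omega with d omega = (∂Q/∂x - ∂P/∂y) dx ∧ dy.
  ∂Q/∂x = -2*y
  ∂P/∂y = 6*x
  integrand = ∂Q/∂x - ∂P/∂y = -6*x - 2*y.
Integrating over R: integral_0^1 integral_0^{1-x} (-6*x - 2*y) dy dx = -4/3.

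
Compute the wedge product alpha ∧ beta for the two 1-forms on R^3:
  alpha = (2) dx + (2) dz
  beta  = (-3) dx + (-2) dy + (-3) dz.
alpha ∧ beta = (-4) dx ∧ dy + (4) dy ∧ dz

Distribute the wedge, using dx_i ∧ dx_j = -dx_j ∧ dx_i and dx_i ∧ dx_i = 0. For each pair (i, j) with i < j, the coefficient of dx_i ∧ dx_j in alpha ∧ beta is (alpha_i * beta_j - alpha_j * beta_i). Collecting: alpha ∧ beta = (-4) dx ∧ dy + (4) dy ∧ dz.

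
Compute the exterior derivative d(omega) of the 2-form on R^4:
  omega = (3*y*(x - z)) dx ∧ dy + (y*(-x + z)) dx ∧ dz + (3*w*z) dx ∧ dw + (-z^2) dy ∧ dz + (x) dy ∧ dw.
d(omega) = (x - 3*y - z) dx ∧ dy ∧ dz + (-3*w) dx ∧ dz ∧ dw + (1) dx ∧ dy ∧ dw

For a 2-form omega = sum_{i<j} g_{ij} dx_i ∧ dx_j, the exterior derivative is
  d(omega) = sum_{i<j} d(g_{ij}) ∧ dx_i ∧ dx_j = sum_{i<j, k} (∂g_{ij}/∂x_k) dx_k ∧ dx_i ∧ dx_j.
Expand each term, using dx_k ∧ dx_i ∧ dx_j = sgn(permutation) dx_{(a)} ∧ dx_{(b)} ∧ dx_{(c)} with (a < b < c) sorted:
  d(3*y*(x - z)) includes (∂/∂z)(3*y*(x - z)) dz = (-3*y) dz, which multiplied by dx ∧ dy gives (-3*y) dx ∧ dy ∧ dz
  d(y*(-x + z)) includes (∂/∂y)(y*(-x + z)) dy = (-x + z) dy, which multiplied by dx ∧ dz gives (x - z) dx ∧ dy ∧ dz
  d(3*w*z) includes (∂/∂z)(3*w*z) dz = (3*w) dz, which multiplied by dx ∧ dw gives (-3*w) dx ∧ dz ∧ dw
  d(x) includes (∂/∂x)(x) dx = (1) dx, which multiplied by dy ∧ dw gives (1) dx ∧ dy ∧ dw
Collecting like 3-forms: d(omega) = (x - 3*y - z) dx ∧ dy ∧ dz + (-3*w) dx ∧ dz ∧ dw + (1) dx ∧ dy ∧ dw.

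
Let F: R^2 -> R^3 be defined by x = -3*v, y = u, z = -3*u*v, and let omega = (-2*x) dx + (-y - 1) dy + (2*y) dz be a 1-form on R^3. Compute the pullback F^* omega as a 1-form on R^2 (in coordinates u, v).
F^* omega = (-6*u*v - u - 1) du + (-6*u^2 - 18*v) dv

Using F^*(f dg) = (f ∘ F) d(g ∘ F), substitute each coordinate x_i by F_i(u, v) in f_i, and replace dx_i by d F_i = (∂F_i/∂u) du + (∂F_i/∂v) dv.
  For the x component: f_1(F) = 6*v; d F_1 = (0) du + (-3) dv
  For the y component: f_2(F) = -u - 1; d F_2 = (1) du + (0) dv
  For the z component: f_3(F) = 2*u; d F_3 = (-3*v) du + (-3*u) dv
Combining and collecting du, dv coefficients:
  coeff of du: -6*u*v - u - 1
  coeff of dv: -6*u^2 - 18*v
F^* omega = (-6*u*v - u - 1) du + (-6*u^2 - 18*v) dv.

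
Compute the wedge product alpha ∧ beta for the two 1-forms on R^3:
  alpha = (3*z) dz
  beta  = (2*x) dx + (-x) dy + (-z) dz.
alpha ∧ beta = (-6*x*z) dx ∧ dz + (3*x*z) dy ∧ dz

Distribute the wedge, using dx_i ∧ dx_j = -dx_j ∧ dx_i and dx_i ∧ dx_i = 0. For each pair (i, j) with i < j, the coefficient of dx_i ∧ dx_j in alpha ∧ beta is (alpha_i * beta_j - alpha_j * beta_i). Collecting: alpha ∧ beta = (-6*x*z) dx ∧ dz + (3*x*z) dy ∧ dz.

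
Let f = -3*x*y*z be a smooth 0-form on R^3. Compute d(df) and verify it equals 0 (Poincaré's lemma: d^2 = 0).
d(df) = 0

Step 1: df = sum_i (∂f/∂x_i) dx_i = (-3*y*z) dx + (-3*x*z) dy + (-3*x*y) dz.
Step 2: Apply d again. Using the 1-form formula, the coefficient of dx ∧ dy in d(df) is ∂^2 f/∂x ∂y - ∂^2 f/∂y ∂x = (-3*z) - (-3*z) = 0 (equality of mixed partials for smooth f).
Similarly for dx ∧ dz and dy ∧ dz — all coefficients vanish. So d(df) = 0.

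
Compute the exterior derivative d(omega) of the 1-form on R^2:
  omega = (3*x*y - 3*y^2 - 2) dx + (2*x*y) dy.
d(omega) = (-3*x + 8*y) dx ∧ dy

For a 1-form omega = sum_i f_i dx_i, the exterior derivative is
  d(omega) = sum_{i < j} (∂f_j/∂x_i - ∂f_i/∂x_j) dx_i ∧ dx_j.
  coefficient of dx ∧ dy: ∂f_2/∂x - ∂f_1/∂y = ∂(2*x*y)/∂x - ∂(3*x*y - 3*y^2 - 2)/∂y = -3*x + 8*y
Assembling: d(omega) = (-3*x + 8*y) dx ∧ dy.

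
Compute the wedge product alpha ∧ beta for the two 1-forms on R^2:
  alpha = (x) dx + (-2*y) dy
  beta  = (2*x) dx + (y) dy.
alpha ∧ beta = (5*x*y) dx ∧ dy

Distribute the wedge, using dx_i ∧ dx_j = -dx_j ∧ dx_i and dx_i ∧ dx_i = 0. For each pair (i, j) with i < j, the coefficient of dx_i ∧ dx_j in alpha ∧ beta is (alpha_i * beta_j - alpha_j * beta_i). Collecting: alpha ∧ beta = (5*x*y) dx ∧ dy.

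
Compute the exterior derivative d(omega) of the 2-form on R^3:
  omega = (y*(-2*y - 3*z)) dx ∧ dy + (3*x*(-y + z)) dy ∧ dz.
d(omega) = (-6*y + 3*z) dx ∧ dy ∧ dz

For a 2-form omega = sum_{i<j} g_{ij} dx_i ∧ dx_j, the exterior derivative is
  d(omega) = sum_{i<j} d(g_{ij}) ∧ dx_i ∧ dx_j = sum_{i<j, k} (∂g_{ij}/∂x_k) dx_k ∧ dx_i ∧ dx_j.
Expand each term, using dx_k ∧ dx_i ∧ dx_j = sgn(permutation) dx_{(a)} ∧ dx_{(b)} ∧ dx_{(c)} with (a < b < c) sorted:
  d(y*(-2*y - 3*z)) includes (∂/∂z)(y*(-2*y - 3*z)) dz = (-3*y) dz, which multiplied by dx ∧ dy gives (-3*y) dx ∧ dy ∧ dz
  d(3*x*(-y + z)) includes (∂/∂x)(3*x*(-y + z)) dx = (-3*y + 3*z) dx, which multiplied by dy ∧ dz gives (-3*y + 3*z) dx ∧ dy ∧ dz
Collecting like 3-forms: d(omega) = (-6*y + 3*z) dx ∧ dy ∧ dz.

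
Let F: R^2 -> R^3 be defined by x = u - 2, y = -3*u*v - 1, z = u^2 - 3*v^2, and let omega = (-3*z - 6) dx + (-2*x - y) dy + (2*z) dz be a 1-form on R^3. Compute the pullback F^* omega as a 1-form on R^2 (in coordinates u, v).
F^* omega = (4*u^3 - 3*u^2 - 21*u*v^2 + 6*u*v + 9*v^2 - 15*v - 6) du + (-21*u^2*v + 6*u^2 - 15*u + 36*v^3) dv

Using F^*(f dg) = (f ∘ F) d(g ∘ F), substitute each coordinate x_i by F_i(u, v) in f_i, and replace dx_i by d F_i = (∂F_i/∂u) du + (∂F_i/∂v) dv.
  For the x component: f_1(F) = -3*u^2 + 9*v^2 - 6; d F_1 = (1) du + (0) dv
  For the y component: f_2(F) = 3*u*v - 2*u + 5; d F_2 = (-3*v) du + (-3*u) dv
  For the z component: f_3(F) = 2*u^2 - 6*v^2; d F_3 = (2*u) du + (-6*v) dv
Combining and collecting du, dv coefficients:
  coeff of du: 4*u^3 - 3*u^2 - 21*u*v^2 + 6*u*v + 9*v^2 - 15*v - 6
  coeff of dv: -21*u^2*v + 6*u^2 - 15*u + 36*v^3
F^* omega = (4*u^3 - 3*u^2 - 21*u*v^2 + 6*u*v + 9*v^2 - 15*v - 6) du + (-21*u^2*v + 6*u^2 - 15*u + 36*v^3) dv.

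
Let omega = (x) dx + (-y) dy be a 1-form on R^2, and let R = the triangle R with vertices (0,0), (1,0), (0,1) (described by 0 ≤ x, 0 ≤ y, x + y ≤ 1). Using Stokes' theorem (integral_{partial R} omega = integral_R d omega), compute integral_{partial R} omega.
integral_(partial R) omega = 0

Stokes: integral_partial_R omega = integral_R d omega with d omega = (∂Q/∂x - ∂P/∂y) dx ∧ dy.
  ∂Q/∂x = 0
  ∂P/∂y = 0
  integrand = ∂Q/∂x - ∂P/∂y = 0.
Integrating over R: integral_0^1 integral_0^{1-x} (0) dy dx = 0.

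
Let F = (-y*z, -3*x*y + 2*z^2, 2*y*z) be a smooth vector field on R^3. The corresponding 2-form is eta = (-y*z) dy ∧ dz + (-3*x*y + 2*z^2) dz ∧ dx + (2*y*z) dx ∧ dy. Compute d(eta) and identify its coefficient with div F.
d(eta) = (-3*x + 2*y) dx ∧ dy ∧ dz; div F = -3*x + 2*y

For a 2-form in R^3 of the form above, applying d gives a 3-form with coefficient ∂P/∂x + ∂Q/∂y + ∂R/∂z:
  ∂P/∂x = 0
  ∂Q/∂y = -3*x
  ∂R/∂z = 2*y
Sum = -3*x + 2*y, which is exactly div F.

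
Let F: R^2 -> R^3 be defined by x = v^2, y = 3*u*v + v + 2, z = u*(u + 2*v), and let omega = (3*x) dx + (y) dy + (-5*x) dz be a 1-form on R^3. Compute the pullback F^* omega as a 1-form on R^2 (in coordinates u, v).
F^* omega = (v*(-u*v - 10*v^2 + 3*v + 6)) du + (9*u^2*v - 10*u*v^2 + 6*u*v + 6*u + 6*v^3 + v + 2) dv

Using F^*(f dg) = (f ∘ F) d(g ∘ F), substitute each coordinate x_i by F_i(u, v) in f_i, and replace dx_i by d F_i = (∂F_i/∂u) du + (∂F_i/∂v) dv.
  For the x component: f_1(F) = 3*v^2; d F_1 = (0) du + (2*v) dv
  For the y component: f_2(F) = 3*u*v + v + 2; d F_2 = (3*v) du + (3*u + 1) dv
  For the z component: f_3(F) = -5*v^2; d F_3 = (2*u + 2*v) du + (2*u) dv
Combining and collecting du, dv coefficients:
  coeff of du: v*(-u*v - 10*v^2 + 3*v + 6)
  coeff of dv: 9*u^2*v - 10*u*v^2 + 6*u*v + 6*u + 6*v^3 + v + 2
F^* omega = (v*(-u*v - 10*v^2 + 3*v + 6)) du + (9*u^2*v - 10*u*v^2 + 6*u*v + 6*u + 6*v^3 + v + 2) dv.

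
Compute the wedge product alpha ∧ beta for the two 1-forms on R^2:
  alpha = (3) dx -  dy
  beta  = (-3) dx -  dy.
alpha ∧ beta = (-6) dx ∧ dy

Distribute the wedge, using dx_i ∧ dx_j = -dx_j ∧ dx_i and dx_i ∧ dx_i = 0. For each pair (i, j) with i < j, the coefficient of dx_i ∧ dx_j in alpha ∧ beta is (alpha_i * beta_j - alpha_j * beta_i). Collecting: alpha ∧ beta = (-6) dx ∧ dy.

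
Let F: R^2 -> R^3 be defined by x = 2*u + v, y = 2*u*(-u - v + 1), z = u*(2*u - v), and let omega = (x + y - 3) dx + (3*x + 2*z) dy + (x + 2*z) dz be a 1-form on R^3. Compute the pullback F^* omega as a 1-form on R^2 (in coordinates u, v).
F^* omega = (-12*u^2*v - 12*u^2 + 6*u*v^2 - 30*u*v + 20*u - 7*v^2 + 8*v - 6) du + (-12*u^3 + 6*u^2*v - 16*u^2 - 9*u*v + 4*u + v - 3) dv

Using F^*(f dg) = (f ∘ F) d(g ∘ F), substitute each coordinate x_i by F_i(u, v) in f_i, and replace dx_i by d F_i = (∂F_i/∂u) du + (∂F_i/∂v) dv.
  For the x component: f_1(F) = -2*u^2 - 2*u*v + 4*u + v - 3; d F_1 = (2) du + (1) dv
  For the y component: f_2(F) = 4*u^2 - 2*u*v + 6*u + 3*v; d F_2 = (-4*u - 2*v + 2) du + (-2*u) dv
  For the z component: f_3(F) = 4*u^2 - 2*u*v + 2*u + v; d F_3 = (4*u - v) du + (-u) dv
Combining and collecting du, dv coefficients:
  coeff of du: -12*u^2*v - 12*u^2 + 6*u*v^2 - 30*u*v + 20*u - 7*v^2 + 8*v - 6
  coeff of dv: -12*u^3 + 6*u^2*v - 16*u^2 - 9*u*v + 4*u + v - 3
F^* omega = (-12*u^2*v - 12*u^2 + 6*u*v^2 - 30*u*v + 20*u - 7*v^2 + 8*v - 6) du + (-12*u^3 + 6*u^2*v - 16*u^2 - 9*u*v + 4*u + v - 3) dv.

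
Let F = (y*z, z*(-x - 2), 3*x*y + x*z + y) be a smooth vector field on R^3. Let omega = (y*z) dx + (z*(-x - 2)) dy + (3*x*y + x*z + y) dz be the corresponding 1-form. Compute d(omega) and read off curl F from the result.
d(omega) = (4*x + 3) dy ∧ dz + (-2*y - z) dz ∧ dx + (-2*z) dx ∧ dy; curl F = (4*x + 3, -2*y - z, -2*z)

d omega = sum_{i<j} (∂f_j/∂x_i - ∂f_i/∂x_j) dx_i ∧ dx_j. Under the identification (dy ∧ dz, dz ∧ dx, dx ∧ dy) ↔ (e_x, e_y, e_z), the coefficients are exactly the components of curl F. Compute:
  ∂R/∂y - ∂Q/∂z = (3*x + 1) - (-x - 2) = 4*x + 3
  ∂P/∂z - ∂R/∂x = (y) - (3*y + z) = -2*y - z
  ∂Q/∂x - ∂P/∂y = (-z) - (z) = -2*z.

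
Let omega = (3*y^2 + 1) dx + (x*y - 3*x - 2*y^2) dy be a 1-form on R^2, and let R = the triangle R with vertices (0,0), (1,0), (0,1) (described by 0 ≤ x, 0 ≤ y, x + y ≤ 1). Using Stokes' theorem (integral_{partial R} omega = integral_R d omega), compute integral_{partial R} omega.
integral_(partial R) omega = -7/3

Stokes: integral_partial_R omega = integral_R d omega with d omega = (∂Q/∂x - ∂P/∂y) dx ∧ dy.
  ∂Q/∂x = y - 3
  ∂P/∂y = 6*y
  integrand = ∂Q/∂x - ∂P/∂y = -5*y - 3.
Integrating over R: integral_0^1 integral_0^{1-x} (-5*y - 3) dy dx = -7/3.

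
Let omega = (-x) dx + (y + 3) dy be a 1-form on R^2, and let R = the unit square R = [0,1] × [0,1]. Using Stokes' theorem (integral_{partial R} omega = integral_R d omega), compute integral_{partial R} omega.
integral_(partial R) omega = 0

Stokes: integral_partial_R omega = integral_R d omega with d omega = (∂Q/∂x - ∂P/∂y) dx ∧ dy.
  ∂Q/∂x = 0
  ∂P/∂y = 0
  integrand = ∂Q/∂x - ∂P/∂y = 0.
Integrating over R: integral_0^1 integral_0^1 (0) dx dy = 0.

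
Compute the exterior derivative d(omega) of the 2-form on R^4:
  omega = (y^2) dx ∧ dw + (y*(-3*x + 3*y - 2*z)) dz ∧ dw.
d(omega) = (-2*y) dx ∧ dy ∧ dw + (-3*y) dx ∧ dz ∧ dw + (-3*x + 6*y - 2*z) dy ∧ dz ∧ dw

For a 2-form omega = sum_{i<j} g_{ij} dx_i ∧ dx_j, the exterior derivative is
  d(omega) = sum_{i<j} d(g_{ij}) ∧ dx_i ∧ dx_j = sum_{i<j, k} (∂g_{ij}/∂x_k) dx_k ∧ dx_i ∧ dx_j.
Expand each term, using dx_k ∧ dx_i ∧ dx_j = sgn(permutation) dx_{(a)} ∧ dx_{(b)} ∧ dx_{(c)} with (a < b < c) sorted:
  d(y^2) includes (∂/∂y)(y^2) dy = (2*y) dy, which multiplied by dx ∧ dw gives (-2*y) dx ∧ dy ∧ dw
  d(y*(-3*x + 3*y - 2*z)) includes (∂/∂x)(y*(-3*x + 3*y - 2*z)) dx = (-3*y) dx, which multiplied by dz ∧ dw gives (-3*y) dx ∧ dz ∧ dw
  d(y*(-3*x + 3*y - 2*z)) includes (∂/∂y)(y*(-3*x + 3*y - 2*z)) dy = (-3*x + 6*y - 2*z) dy, which multiplied by dz ∧ dw gives (-3*x + 6*y - 2*z) dy ∧ dz ∧ dw
Collecting like 3-forms: d(omega) = (-2*y) dx ∧ dy ∧ dw + (-3*y) dx ∧ dz ∧ dw + (-3*x + 6*y - 2*z) dy ∧ dz ∧ dw.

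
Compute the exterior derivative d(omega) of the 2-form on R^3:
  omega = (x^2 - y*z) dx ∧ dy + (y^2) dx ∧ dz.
d(omega) = (-3*y) dx ∧ dy ∧ dz

For a 2-form omega = sum_{i<j} g_{ij} dx_i ∧ dx_j, the exterior derivative is
  d(omega) = sum_{i<j} d(g_{ij}) ∧ dx_i ∧ dx_j = sum_{i<j, k} (∂g_{ij}/∂x_k) dx_k ∧ dx_i ∧ dx_j.
Expand each term, using dx_k ∧ dx_i ∧ dx_j = sgn(permutation) dx_{(a)} ∧ dx_{(b)} ∧ dx_{(c)} with (a < b < c) sorted:
  d(x^2 - y*z) includes (∂/∂z)(x^2 - y*z) dz = (-y) dz, which multiplied by dx ∧ dy gives (-y) dx ∧ dy ∧ dz
  d(y^2) includes (∂/∂y)(y^2) dy = (2*y) dy, which multiplied by dx ∧ dz gives (-2*y) dx ∧ dy ∧ dz
Collecting like 3-forms: d(omega) = (-3*y) dx ∧ dy ∧ dz.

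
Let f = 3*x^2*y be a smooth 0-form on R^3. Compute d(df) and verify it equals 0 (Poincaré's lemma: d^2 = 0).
d(df) = 0

Step 1: df = sum_i (∂f/∂x_i) dx_i = (6*x*y) dx + (3*x^2) dy + (0) dz.
Step 2: Apply d again. Using the 1-form formula, the coefficient of dx ∧ dy in d(df) is ∂^2 f/∂x ∂y - ∂^2 f/∂y ∂x = (6*x) - (6*x) = 0 (equality of mixed partials for smooth f).
Similarly for dx ∧ dz and dy ∧ dz — all coefficients vanish. So d(df) = 0.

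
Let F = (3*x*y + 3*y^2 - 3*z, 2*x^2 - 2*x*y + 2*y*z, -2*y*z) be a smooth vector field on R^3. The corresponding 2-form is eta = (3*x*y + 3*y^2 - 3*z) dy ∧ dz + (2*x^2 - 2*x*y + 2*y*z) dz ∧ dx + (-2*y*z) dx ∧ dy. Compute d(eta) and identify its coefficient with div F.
d(eta) = (-2*x + y + 2*z) dx ∧ dy ∧ dz; div F = -2*x + y + 2*z

For a 2-form in R^3 of the form above, applying d gives a 3-form with coefficient ∂P/∂x + ∂Q/∂y + ∂R/∂z:
  ∂P/∂x = 3*y
  ∂Q/∂y = -2*x + 2*z
  ∂R/∂z = -2*y
Sum = -2*x + y + 2*z, which is exactly div F.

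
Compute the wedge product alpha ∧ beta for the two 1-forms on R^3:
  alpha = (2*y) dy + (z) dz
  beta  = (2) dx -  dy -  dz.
alpha ∧ beta = (-4*y) dx ∧ dy + (-2*y + z) dy ∧ dz + (-2*z) dx ∧ dz

Distribute the wedge, using dx_i ∧ dx_j = -dx_j ∧ dx_i and dx_i ∧ dx_i = 0. For each pair (i, j) with i < j, the coefficient of dx_i ∧ dx_j in alpha ∧ beta is (alpha_i * beta_j - alpha_j * beta_i). Collecting: alpha ∧ beta = (-4*y) dx ∧ dy + (-2*y + z) dy ∧ dz + (-2*z) dx ∧ dz.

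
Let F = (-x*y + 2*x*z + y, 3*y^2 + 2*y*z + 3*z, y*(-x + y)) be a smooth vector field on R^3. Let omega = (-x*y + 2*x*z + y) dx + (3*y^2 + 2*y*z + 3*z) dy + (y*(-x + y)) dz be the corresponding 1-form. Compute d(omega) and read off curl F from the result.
d(omega) = (-x - 3) dy ∧ dz + (2*x + y) dz ∧ dx + (x - 1) dx ∧ dy; curl F = (-x - 3, 2*x + y, x - 1)

d omega = sum_{i<j} (∂f_j/∂x_i - ∂f_i/∂x_j) dx_i ∧ dx_j. Under the identification (dy ∧ dz, dz ∧ dx, dx ∧ dy) ↔ (e_x, e_y, e_z), the coefficients are exactly the components of curl F. Compute:
  ∂R/∂y - ∂Q/∂z = (-x + 2*y) - (2*y + 3) = -x - 3
  ∂P/∂z - ∂R/∂x = (2*x) - (-y) = 2*x + y
  ∂Q/∂x - ∂P/∂y = (0) - (1 - x) = x - 1.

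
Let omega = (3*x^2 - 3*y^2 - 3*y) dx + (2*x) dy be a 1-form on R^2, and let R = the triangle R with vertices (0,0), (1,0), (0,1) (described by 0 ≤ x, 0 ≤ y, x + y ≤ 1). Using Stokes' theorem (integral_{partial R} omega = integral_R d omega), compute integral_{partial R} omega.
integral_(partial R) omega = 7/2

Stokes: integral_partial_R omega = integral_R d omega with d omega = (∂Q/∂x - ∂P/∂y) dx ∧ dy.
  ∂Q/∂x = 2
  ∂P/∂y = -6*y - 3
  integrand = ∂Q/∂x - ∂P/∂y = 6*y + 5.
Integrating over R: integral_0^1 integral_0^{1-x} (6*y + 5) dy dx = 7/2.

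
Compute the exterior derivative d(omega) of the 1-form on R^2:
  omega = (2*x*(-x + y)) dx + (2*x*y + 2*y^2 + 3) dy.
d(omega) = (-2*x + 2*y) dx ∧ dy

For a 1-form omega = sum_i f_i dx_i, the exterior derivative is
  d(omega) = sum_{i < j} (∂f_j/∂x_i - ∂f_i/∂x_j) dx_i ∧ dx_j.
  coefficient of dx ∧ dy: ∂f_2/∂x - ∂f_1/∂y = ∂(2*x*y + 2*y^2 + 3)/∂x - ∂(2*x*(-x + y))/∂y = -2*x + 2*y
Assembling: d(omega) = (-2*x + 2*y) dx ∧ dy.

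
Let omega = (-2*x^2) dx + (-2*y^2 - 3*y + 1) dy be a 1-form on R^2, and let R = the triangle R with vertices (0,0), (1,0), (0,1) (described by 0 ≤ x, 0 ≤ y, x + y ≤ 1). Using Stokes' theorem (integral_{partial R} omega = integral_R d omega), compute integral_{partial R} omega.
integral_(partial R) omega = 0

Stokes: integral_partial_R omega = integral_R d omega with d omega = (∂Q/∂x - ∂P/∂y) dx ∧ dy.
  ∂Q/∂x = 0
  ∂P/∂y = 0
  integrand = ∂Q/∂x - ∂P/∂y = 0.
Integrating over R: integral_0^1 integral_0^{1-x} (0) dy dx = 0.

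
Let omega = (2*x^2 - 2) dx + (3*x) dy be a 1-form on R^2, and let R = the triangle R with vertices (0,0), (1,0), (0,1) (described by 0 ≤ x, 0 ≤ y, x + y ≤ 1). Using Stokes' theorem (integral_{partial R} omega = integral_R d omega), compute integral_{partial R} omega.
integral_(partial R) omega = 3/2

Stokes: integral_partial_R omega = integral_R d omega with d omega = (∂Q/∂x - ∂P/∂y) dx ∧ dy.
  ∂Q/∂x = 3
  ∂P/∂y = 0
  integrand = ∂Q/∂x - ∂P/∂y = 3.
Integrating over R: integral_0^1 integral_0^{1-x} (3) dy dx = 3/2.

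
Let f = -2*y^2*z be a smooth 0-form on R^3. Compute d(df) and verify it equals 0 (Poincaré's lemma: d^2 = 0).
d(df) = 0

Step 1: df = sum_i (∂f/∂x_i) dx_i = (0) dx + (-4*y*z) dy + (-2*y^2) dz.
Step 2: Apply d again. Using the 1-form formula, the coefficient of dx ∧ dy in d(df) is ∂^2 f/∂x ∂y - ∂^2 f/∂y ∂x = (0) - (0) = 0 (equality of mixed partials for smooth f).
Similarly for dx ∧ dz and dy ∧ dz — all coefficients vanish. So d(df) = 0.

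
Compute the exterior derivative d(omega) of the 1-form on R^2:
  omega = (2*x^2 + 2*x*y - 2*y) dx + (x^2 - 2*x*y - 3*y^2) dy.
d(omega) = (2 - 2*y) dx ∧ dy

For a 1-form omega = sum_i f_i dx_i, the exterior derivative is
  d(omega) = sum_{i < j} (∂f_j/∂x_i - ∂f_i/∂x_j) dx_i ∧ dx_j.
  coefficient of dx ∧ dy: ∂f_2/∂x - ∂f_1/∂y = ∂(x^2 - 2*x*y - 3*y^2)/∂x - ∂(2*x^2 + 2*x*y - 2*y)/∂y = 2 - 2*y
Assembling: d(omega) = (2 - 2*y) dx ∧ dy.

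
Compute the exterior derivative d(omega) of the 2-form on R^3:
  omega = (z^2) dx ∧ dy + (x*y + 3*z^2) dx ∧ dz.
d(omega) = (-x + 2*z) dx ∧ dy ∧ dz

For a 2-form omega = sum_{i<j} g_{ij} dx_i ∧ dx_j, the exterior derivative is
  d(omega) = sum_{i<j} d(g_{ij}) ∧ dx_i ∧ dx_j = sum_{i<j, k} (∂g_{ij}/∂x_k) dx_k ∧ dx_i ∧ dx_j.
Expand each term, using dx_k ∧ dx_i ∧ dx_j = sgn(permutation) dx_{(a)} ∧ dx_{(b)} ∧ dx_{(c)} with (a < b < c) sorted:
  d(z^2) includes (∂/∂z)(z^2) dz = (2*z) dz, which multiplied by dx ∧ dy gives (2*z) dx ∧ dy ∧ dz
  d(x*y + 3*z^2) includes (∂/∂y)(x*y + 3*z^2) dy = (x) dy, which multiplied by dx ∧ dz gives (-x) dx ∧ dy ∧ dz
Collecting like 3-forms: d(omega) = (-x + 2*z) dx ∧ dy ∧ dz.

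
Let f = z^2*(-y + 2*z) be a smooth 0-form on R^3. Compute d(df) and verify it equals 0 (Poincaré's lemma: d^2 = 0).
d(df) = 0

Step 1: df = sum_i (∂f/∂x_i) dx_i = (0) dx + (-z^2) dy + (2*z*(-y + 3*z)) dz.
Step 2: Apply d again. Using the 1-form formula, the coefficient of dx ∧ dy in d(df) is ∂^2 f/∂x ∂y - ∂^2 f/∂y ∂x = (0) - (0) = 0 (equality of mixed partials for smooth f).
Similarly for dx ∧ dz and dy ∧ dz — all coefficients vanish. So d(df) = 0.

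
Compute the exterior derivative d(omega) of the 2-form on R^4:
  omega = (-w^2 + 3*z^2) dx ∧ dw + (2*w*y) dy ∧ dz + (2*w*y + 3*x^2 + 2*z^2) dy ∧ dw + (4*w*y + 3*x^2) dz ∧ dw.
d(omega) = (6*x - 6*z) dx ∧ dz ∧ dw + (4*w + 2*y - 4*z) dy ∧ dz ∧ dw + (6*x) dx ∧ dy ∧ dw

For a 2-form omega = sum_{i<j} g_{ij} dx_i ∧ dx_j, the exterior derivative is
  d(omega) = sum_{i<j} d(g_{ij}) ∧ dx_i ∧ dx_j = sum_{i<j, k} (∂g_{ij}/∂x_k) dx_k ∧ dx_i ∧ dx_j.
Expand each term, using dx_k ∧ dx_i ∧ dx_j = sgn(permutation) dx_{(a)} ∧ dx_{(b)} ∧ dx_{(c)} with (a < b < c) sorted:
  d(-w^2 + 3*z^2) includes (∂/∂z)(-w^2 + 3*z^2) dz = (6*z) dz, which multiplied by dx ∧ dw gives (-6*z) dx ∧ dz ∧ dw
  d(2*w*y) includes (∂/∂w)(2*w*y) dw = (2*y) dw, which multiplied by dy ∧ dz gives (2*y) dy ∧ dz ∧ dw
  d(2*w*y + 3*x^2 + 2*z^2) includes (∂/∂x)(2*w*y + 3*x^2 + 2*z^2) dx = (6*x) dx, which multiplied by dy ∧ dw gives (6*x) dx ∧ dy ∧ dw
  d(2*w*y + 3*x^2 + 2*z^2) includes (∂/∂z)(2*w*y + 3*x^2 + 2*z^2) dz = (4*z) dz, which multiplied by dy ∧ dw gives (-4*z) dy ∧ dz ∧ dw
  d(4*w*y + 3*x^2) includes (∂/∂x)(4*w*y + 3*x^2) dx = (6*x) dx, which multiplied by dz ∧ dw gives (6*x) dx ∧ dz ∧ dw
  d(4*w*y + 3*x^2) includes (∂/∂y)(4*w*y + 3*x^2) dy = (4*w) dy, which multiplied by dz ∧ dw gives (4*w) dy ∧ dz ∧ dw
Collecting like 3-forms: d(omega) = (6*x - 6*z) dx ∧ dz ∧ dw + (4*w + 2*y - 4*z) dy ∧ dz ∧ dw + (6*x) dx ∧ dy ∧ dw.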